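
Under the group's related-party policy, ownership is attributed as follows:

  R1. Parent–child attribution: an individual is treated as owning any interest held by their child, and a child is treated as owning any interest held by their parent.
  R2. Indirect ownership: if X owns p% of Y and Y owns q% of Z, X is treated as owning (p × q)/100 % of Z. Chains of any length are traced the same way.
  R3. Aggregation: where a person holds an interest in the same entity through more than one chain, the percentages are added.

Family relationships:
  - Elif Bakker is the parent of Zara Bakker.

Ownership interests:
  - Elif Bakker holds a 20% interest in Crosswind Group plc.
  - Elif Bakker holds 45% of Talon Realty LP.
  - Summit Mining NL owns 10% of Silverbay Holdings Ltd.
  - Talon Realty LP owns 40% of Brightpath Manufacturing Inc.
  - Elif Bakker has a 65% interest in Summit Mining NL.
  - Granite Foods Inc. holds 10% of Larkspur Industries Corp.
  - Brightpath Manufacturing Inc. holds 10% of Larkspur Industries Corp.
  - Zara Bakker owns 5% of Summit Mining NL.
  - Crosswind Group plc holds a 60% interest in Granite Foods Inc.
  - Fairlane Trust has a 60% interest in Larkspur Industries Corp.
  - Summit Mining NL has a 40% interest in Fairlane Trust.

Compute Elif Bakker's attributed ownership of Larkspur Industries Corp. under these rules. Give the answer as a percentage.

By parent–child attribution (R1), Elif Bakker is treated as also owning Zara Bakker's interest in Summit Mining NL, giving 65% + 5% = 70%.
Chain via Summit Mining NL → Fairlane Trust (R2): 70% × 40% × 60% = 16.8% of Larkspur Industries Corp.
Chain via Crosswind Group plc → Granite Foods Inc. (R2): 20% × 60% × 10% = 1.2% of Larkspur Industries Corp.
Chain via Talon Realty LP → Brightpath Manufacturing Inc. (R2): 45% × 40% × 10% = 1.8% of Larkspur Industries Corp.
Aggregating (R3): 16.8% + 1.2% + 1.8% = 19.8%.

19.8%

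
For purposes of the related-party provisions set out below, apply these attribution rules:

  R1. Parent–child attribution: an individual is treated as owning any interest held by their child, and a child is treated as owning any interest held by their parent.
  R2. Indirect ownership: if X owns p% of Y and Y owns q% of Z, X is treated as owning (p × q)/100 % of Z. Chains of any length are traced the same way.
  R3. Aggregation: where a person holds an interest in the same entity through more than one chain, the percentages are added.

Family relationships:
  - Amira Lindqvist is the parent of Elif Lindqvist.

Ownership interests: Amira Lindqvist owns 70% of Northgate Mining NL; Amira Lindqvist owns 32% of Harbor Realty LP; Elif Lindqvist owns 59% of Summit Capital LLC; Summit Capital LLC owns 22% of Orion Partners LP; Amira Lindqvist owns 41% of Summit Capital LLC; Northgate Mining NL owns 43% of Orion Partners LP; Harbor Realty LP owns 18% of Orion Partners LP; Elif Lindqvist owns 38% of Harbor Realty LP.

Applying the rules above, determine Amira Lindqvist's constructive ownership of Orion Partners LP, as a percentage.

By parent–child attribution (R1), Amira Lindqvist is treated as also owning Elif Lindqvist's interest in Harbor Realty LP, giving 32% + 38% = 70%.
By parent–child attribution (R1), Amira Lindqvist is treated as also owning Elif Lindqvist's interest in Summit Capital LLC, giving 41% + 59% = 100%.
Chain via Harbor Realty LP (R2): 70% × 18% = 12.6% of Orion Partners LP.
Chain via Northgate Mining NL (R2): 70% × 43% = 30.1% of Orion Partners LP.
Chain via Summit Capital LLC (R2): 100% × 22% = 22% of Orion Partners LP.
Aggregating (R3): 12.6% + 30.1% + 22% = 64.7%.

64.7%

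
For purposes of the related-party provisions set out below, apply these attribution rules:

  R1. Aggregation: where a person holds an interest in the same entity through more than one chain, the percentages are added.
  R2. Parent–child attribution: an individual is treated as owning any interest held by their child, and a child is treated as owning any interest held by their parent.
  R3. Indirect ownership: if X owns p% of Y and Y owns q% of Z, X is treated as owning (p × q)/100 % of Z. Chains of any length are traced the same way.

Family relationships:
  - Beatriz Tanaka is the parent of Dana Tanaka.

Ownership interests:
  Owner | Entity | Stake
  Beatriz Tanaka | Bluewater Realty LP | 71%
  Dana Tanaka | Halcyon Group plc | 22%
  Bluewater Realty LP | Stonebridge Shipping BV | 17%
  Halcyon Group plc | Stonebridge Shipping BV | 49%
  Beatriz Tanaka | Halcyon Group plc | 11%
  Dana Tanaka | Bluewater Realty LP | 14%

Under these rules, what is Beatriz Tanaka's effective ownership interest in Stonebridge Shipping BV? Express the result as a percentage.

By parent–child attribution (R2), Beatriz Tanaka is treated as also owning Dana Tanaka's interest in Bluewater Realty LP, giving 71% + 14% = 85%.
By parent–child attribution (R2), Beatriz Tanaka is treated as also owning Dana Tanaka's interest in Halcyon Group plc, giving 11% + 22% = 33%.
Chain via Bluewater Realty LP (R3): 85% × 17% = 14.45% of Stonebridge Shipping BV.
Chain via Halcyon Group plc (R3): 33% × 49% = 16.17% of Stonebridge Shipping BV.
Aggregating (R1): 14.45% + 16.17% = 30.62%.

30.62%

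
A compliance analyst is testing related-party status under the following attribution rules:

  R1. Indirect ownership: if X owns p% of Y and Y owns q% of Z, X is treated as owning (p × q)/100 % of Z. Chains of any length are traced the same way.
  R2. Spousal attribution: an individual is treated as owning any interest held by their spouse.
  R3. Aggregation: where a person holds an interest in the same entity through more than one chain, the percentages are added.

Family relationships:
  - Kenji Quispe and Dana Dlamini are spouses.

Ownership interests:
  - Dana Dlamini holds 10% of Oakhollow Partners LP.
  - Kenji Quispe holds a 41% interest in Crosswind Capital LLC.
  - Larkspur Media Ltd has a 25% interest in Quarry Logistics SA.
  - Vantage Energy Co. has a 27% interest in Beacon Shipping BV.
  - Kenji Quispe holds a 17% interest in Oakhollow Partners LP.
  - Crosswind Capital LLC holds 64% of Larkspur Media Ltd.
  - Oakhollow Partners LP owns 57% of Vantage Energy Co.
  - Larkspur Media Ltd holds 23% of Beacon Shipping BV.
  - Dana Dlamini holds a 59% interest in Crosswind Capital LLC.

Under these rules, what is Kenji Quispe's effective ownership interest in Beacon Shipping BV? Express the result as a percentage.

By spousal attribution (R2), Kenji Quispe is treated as also owning Dana Dlamini's interest in Oakhollow Partners LP, giving 17% + 10% = 27%.
By spousal attribution (R2), Kenji Quispe is treated as also owning Dana Dlamini's interest in Crosswind Capital LLC, giving 41% + 59% = 100%.
Chain via Oakhollow Partners LP → Vantage Energy Co. (R1): 27% × 57% × 27% = 4.1553% of Beacon Shipping BV.
Chain via Crosswind Capital LLC → Larkspur Media Ltd (R1): 100% × 64% × 23% = 14.72% of Beacon Shipping BV.
Aggregating (R3): 4.1553% + 14.72% = 18.8753%.

18.8753%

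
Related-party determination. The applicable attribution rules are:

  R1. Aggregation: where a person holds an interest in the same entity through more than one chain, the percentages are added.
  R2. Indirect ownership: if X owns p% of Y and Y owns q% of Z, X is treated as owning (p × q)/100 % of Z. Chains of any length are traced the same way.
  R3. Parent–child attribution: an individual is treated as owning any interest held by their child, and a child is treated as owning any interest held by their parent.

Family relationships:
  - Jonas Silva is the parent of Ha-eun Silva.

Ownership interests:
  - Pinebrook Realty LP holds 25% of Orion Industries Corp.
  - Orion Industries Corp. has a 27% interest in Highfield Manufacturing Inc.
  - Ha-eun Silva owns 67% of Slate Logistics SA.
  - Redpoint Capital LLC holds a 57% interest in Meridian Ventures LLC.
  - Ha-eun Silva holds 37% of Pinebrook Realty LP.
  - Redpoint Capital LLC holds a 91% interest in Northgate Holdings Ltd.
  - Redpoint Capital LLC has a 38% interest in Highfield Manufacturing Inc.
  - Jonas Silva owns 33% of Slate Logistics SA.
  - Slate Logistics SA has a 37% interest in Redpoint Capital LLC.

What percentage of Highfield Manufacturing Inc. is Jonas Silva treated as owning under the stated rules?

By parent–child attribution (R3), Jonas Silva is treated as also owning Ha-eun Silva's interest in Slate Logistics SA, giving 33% + 67% = 100%.
By parent–child attribution (R3), Jonas Silva is treated as owning Ha-eun Silva's 37% interest in Pinebrook Realty LP.
Chain via Slate Logistics SA → Redpoint Capital LLC (R2): 100% × 37% × 38% = 14.06% of Highfield Manufacturing Inc.
Chain via Pinebrook Realty LP → Orion Industries Corp. (R2): 37% × 25% × 27% = 2.4975% of Highfield Manufacturing Inc.
Aggregating (R1): 14.06% + 2.4975% = 16.5575%.

16.5575%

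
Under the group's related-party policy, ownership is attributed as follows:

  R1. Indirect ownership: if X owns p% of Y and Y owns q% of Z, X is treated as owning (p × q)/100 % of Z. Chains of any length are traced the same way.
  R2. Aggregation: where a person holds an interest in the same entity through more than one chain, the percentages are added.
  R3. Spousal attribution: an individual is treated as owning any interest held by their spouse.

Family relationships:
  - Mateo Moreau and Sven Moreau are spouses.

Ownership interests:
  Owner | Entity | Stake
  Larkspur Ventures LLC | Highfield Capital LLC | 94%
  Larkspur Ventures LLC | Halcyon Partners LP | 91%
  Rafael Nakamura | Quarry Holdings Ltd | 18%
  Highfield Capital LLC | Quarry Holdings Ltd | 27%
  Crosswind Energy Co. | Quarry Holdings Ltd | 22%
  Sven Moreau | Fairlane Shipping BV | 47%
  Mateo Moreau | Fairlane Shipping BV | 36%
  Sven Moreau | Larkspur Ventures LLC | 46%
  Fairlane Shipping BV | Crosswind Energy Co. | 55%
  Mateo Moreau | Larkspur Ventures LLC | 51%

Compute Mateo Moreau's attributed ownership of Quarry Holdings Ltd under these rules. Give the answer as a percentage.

By spousal attribution (R3), Mateo Moreau is treated as also owning Sven Moreau's interest in Fairlane Shipping BV, giving 36% + 47% = 83%.
By spousal attribution (R3), Mateo Moreau is treated as also owning Sven Moreau's interest in Larkspur Ventures LLC, giving 51% + 46% = 97%.
Chain via Fairlane Shipping BV → Crosswind Energy Co. (R1): 83% × 55% × 22% = 10.043% of Quarry Holdings Ltd.
Chain via Larkspur Ventures LLC → Highfield Capital LLC (R1): 97% × 94% × 27% = 24.6186% of Quarry Holdings Ltd.
Aggregating (R2): 10.043% + 24.6186% = 34.6616%.

34.6616%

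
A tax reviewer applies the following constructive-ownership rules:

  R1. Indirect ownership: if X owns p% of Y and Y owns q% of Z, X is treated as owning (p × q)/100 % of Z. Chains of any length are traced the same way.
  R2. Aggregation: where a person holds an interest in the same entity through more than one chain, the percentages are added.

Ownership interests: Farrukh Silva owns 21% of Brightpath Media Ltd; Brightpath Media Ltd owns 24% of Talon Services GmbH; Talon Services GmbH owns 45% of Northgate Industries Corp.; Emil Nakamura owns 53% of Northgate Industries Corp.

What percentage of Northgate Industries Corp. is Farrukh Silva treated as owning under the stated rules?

2.268%

Chain via Brightpath Media Ltd → Talon Services GmbH (R1): 21% × 24% × 45% = 2.268% of Northgate Industries Corp.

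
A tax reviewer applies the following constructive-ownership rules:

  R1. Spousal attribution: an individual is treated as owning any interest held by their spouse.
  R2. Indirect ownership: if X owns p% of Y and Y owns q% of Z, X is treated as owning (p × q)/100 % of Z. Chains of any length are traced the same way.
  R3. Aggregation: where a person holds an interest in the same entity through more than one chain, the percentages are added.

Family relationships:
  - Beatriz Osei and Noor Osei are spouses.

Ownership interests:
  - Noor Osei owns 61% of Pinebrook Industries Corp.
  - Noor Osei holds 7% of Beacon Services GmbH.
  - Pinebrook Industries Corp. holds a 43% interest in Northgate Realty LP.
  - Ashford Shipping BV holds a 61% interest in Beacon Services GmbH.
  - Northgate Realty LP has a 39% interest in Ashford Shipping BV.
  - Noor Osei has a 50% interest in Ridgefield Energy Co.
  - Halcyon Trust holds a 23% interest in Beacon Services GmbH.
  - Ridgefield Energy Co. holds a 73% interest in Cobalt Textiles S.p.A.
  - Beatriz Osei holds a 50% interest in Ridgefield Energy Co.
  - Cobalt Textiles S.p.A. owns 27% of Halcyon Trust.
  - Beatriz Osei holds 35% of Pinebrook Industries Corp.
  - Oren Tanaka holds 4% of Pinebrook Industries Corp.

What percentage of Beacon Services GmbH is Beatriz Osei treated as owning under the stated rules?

By spousal attribution (R1), Beatriz Osei is treated as also owning Noor Osei's interest in Pinebrook Industries Corp, giving 35% + 61% = 96%.
By spousal attribution (R1), Beatriz Osei is treated as also owning Noor Osei's interest in Ridgefield Energy Co, giving 50% + 50% = 100%.
By spousal attribution (R1), Beatriz Osei is treated as owning Noor Osei's 7% interest in Beacon Services GmbH.
Chain via Pinebrook Industries Corp. → Northgate Realty LP → Ashford Shipping BV (R2): 96% × 43% × 39% × 61% = 9.820512% of Beacon Services GmbH.
Chain via Ridgefield Energy Co. → Cobalt Textiles S.p.A. → Halcyon Trust (R2): 100% × 73% × 27% × 23% = 4.5333% of Beacon Services GmbH.
Direct interest in Beacon Services GmbH: 7%.
Aggregating (R3): 9.820512% + 4.5333% + 7% = 21.353812%.

21.353812%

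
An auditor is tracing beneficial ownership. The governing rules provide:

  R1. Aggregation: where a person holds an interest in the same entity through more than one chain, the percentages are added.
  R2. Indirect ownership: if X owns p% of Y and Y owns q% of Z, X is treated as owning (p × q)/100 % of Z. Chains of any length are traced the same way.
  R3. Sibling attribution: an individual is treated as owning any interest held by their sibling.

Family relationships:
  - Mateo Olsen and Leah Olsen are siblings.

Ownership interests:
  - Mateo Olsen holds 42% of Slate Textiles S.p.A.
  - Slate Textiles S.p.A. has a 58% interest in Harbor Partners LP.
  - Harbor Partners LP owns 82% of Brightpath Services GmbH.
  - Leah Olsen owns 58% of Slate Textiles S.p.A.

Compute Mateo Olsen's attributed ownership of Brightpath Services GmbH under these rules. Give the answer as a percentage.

By sibling attribution (R3), Mateo Olsen is treated as also owning Leah Olsen's interest in Slate Textiles S.p.A, giving 42% + 58% = 100%.
Chain via Slate Textiles S.p.A. → Harbor Partners LP (R2): 100% × 58% × 82% = 47.56% of Brightpath Services GmbH.

47.56%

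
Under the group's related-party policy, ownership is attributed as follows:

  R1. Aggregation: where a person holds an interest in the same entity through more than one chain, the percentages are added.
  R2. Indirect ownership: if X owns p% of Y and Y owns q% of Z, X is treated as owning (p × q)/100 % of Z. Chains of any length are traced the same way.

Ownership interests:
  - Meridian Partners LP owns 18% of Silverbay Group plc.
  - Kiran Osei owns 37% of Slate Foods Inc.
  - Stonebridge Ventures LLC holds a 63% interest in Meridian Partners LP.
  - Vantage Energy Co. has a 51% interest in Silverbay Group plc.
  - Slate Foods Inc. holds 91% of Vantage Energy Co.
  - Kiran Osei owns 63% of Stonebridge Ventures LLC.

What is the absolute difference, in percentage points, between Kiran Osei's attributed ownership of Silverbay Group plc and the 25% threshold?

0.6841

Chain via Slate Foods Inc. → Vantage Energy Co. (R2): 37% × 91% × 51% = 17.1717% of Silverbay Group plc.
Chain via Stonebridge Ventures LLC → Meridian Partners LP (R2): 63% × 63% × 18% = 7.1442% of Silverbay Group plc.
Aggregating (R1): 17.1717% + 7.1442% = 24.3159%.
24.3159% falls short of the 25% threshold by 0.6841 percentage points.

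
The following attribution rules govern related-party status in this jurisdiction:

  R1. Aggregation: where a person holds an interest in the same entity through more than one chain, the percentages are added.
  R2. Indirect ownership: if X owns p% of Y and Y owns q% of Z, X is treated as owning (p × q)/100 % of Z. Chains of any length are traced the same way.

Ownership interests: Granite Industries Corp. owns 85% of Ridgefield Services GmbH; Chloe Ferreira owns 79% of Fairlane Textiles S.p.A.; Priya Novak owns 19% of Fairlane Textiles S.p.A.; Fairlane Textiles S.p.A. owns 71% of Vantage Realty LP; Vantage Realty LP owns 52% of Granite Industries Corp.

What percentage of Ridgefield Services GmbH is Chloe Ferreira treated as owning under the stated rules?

Chain via Fairlane Textiles S.p.A. → Vantage Realty LP → Granite Industries Corp. (R2): 79% × 71% × 52% × 85% = 24.79178% of Ridgefield Services GmbH.

24.79178%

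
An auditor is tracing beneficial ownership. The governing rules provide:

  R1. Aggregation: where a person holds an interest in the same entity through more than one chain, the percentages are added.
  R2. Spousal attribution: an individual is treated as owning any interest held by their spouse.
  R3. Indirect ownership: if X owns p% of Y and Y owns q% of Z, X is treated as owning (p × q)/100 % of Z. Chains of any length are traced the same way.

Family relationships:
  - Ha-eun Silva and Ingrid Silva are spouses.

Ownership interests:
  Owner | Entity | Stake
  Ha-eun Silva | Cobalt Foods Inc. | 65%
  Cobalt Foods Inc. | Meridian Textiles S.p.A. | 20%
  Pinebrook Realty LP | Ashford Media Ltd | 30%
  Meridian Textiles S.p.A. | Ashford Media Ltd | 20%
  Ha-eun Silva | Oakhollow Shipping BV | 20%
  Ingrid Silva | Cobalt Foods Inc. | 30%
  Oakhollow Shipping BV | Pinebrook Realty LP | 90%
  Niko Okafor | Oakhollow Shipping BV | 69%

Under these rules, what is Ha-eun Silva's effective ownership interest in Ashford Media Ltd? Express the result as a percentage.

By spousal attribution (R2), Ha-eun Silva is treated as also owning Ingrid Silva's interest in Cobalt Foods Inc, giving 65% + 30% = 95%.
Chain via Cobalt Foods Inc. → Meridian Textiles S.p.A. (R3): 95% × 20% × 20% = 3.8% of Ashford Media Ltd.
Chain via Oakhollow Shipping BV → Pinebrook Realty LP (R3): 20% × 90% × 30% = 5.4% of Ashford Media Ltd.
Aggregating (R1): 3.8% + 5.4% = 9.2%.

9.2%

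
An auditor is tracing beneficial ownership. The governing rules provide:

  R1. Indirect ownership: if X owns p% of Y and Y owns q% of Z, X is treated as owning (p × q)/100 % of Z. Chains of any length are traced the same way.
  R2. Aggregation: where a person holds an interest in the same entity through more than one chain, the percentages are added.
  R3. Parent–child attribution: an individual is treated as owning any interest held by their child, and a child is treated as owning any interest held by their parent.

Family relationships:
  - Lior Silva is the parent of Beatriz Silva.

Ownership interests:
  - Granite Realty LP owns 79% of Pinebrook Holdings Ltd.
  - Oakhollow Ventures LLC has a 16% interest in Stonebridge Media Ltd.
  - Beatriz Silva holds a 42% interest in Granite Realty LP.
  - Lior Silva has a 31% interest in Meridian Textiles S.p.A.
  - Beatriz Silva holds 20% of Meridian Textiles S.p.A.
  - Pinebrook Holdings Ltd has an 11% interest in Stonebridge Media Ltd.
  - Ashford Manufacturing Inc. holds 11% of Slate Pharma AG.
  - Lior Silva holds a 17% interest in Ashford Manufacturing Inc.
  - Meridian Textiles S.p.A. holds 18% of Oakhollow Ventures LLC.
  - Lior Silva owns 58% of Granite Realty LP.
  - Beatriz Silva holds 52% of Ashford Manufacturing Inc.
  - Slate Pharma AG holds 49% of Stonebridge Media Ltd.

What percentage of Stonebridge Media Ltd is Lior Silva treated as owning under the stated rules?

By parent–child attribution (R3), Lior Silva is treated as also owning Beatriz Silva's interest in Ashford Manufacturing Inc, giving 17% + 52% = 69%.
By parent–child attribution (R3), Lior Silva is treated as also owning Beatriz Silva's interest in Granite Realty LP, giving 58% + 42% = 100%.
By parent–child attribution (R3), Lior Silva is treated as also owning Beatriz Silva's interest in Meridian Textiles S.p.A, giving 31% + 20% = 51%.
Chain via Ashford Manufacturing Inc. → Slate Pharma AG (R1): 69% × 11% × 49% = 3.7191% of Stonebridge Media Ltd.
Chain via Granite Realty LP → Pinebrook Holdings Ltd (R1): 100% × 79% × 11% = 8.69% of Stonebridge Media Ltd.
Chain via Meridian Textiles S.p.A. → Oakhollow Ventures LLC (R1): 51% × 18% × 16% = 1.4688% of Stonebridge Media Ltd.
Aggregating (R2): 3.7191% + 8.69% + 1.4688% = 13.8779%.

13.8779%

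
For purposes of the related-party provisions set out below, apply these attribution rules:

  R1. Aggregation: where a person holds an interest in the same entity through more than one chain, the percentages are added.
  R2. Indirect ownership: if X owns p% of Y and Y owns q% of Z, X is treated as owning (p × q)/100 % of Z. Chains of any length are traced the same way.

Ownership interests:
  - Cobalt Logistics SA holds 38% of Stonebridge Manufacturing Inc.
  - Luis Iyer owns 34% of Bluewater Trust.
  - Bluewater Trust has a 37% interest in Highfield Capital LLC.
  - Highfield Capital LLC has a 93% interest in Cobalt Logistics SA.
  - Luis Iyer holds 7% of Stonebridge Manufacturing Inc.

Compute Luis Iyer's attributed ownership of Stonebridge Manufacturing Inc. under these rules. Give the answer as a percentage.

Chain via Bluewater Trust → Highfield Capital LLC → Cobalt Logistics SA (R2): 34% × 37% × 93% × 38% = 4.445772% of Stonebridge Manufacturing Inc.
Direct interest in Stonebridge Manufacturing Inc: 7%.
Aggregating (R1): 4.445772% + 7% = 11.445772%.

11.445772%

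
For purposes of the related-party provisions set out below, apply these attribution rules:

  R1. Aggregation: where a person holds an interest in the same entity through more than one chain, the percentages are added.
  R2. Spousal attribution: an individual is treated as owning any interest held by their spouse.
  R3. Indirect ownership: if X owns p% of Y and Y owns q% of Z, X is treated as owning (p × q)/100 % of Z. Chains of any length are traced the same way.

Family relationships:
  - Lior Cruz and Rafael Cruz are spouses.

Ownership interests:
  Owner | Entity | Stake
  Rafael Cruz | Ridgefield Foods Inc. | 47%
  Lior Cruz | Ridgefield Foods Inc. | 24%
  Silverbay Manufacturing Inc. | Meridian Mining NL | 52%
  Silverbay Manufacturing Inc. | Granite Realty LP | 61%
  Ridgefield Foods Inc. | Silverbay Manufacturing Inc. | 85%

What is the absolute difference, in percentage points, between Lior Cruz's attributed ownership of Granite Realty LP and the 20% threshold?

By spousal attribution (R2), Lior Cruz is treated as also owning Rafael Cruz's interest in Ridgefield Foods Inc, giving 24% + 47% = 71%.
Chain via Ridgefield Foods Inc. → Silverbay Manufacturing Inc. (R3): 71% × 85% × 61% = 36.8135% of Granite Realty LP.
36.8135% exceeds the 20% threshold by 16.8135 percentage points.

16.8135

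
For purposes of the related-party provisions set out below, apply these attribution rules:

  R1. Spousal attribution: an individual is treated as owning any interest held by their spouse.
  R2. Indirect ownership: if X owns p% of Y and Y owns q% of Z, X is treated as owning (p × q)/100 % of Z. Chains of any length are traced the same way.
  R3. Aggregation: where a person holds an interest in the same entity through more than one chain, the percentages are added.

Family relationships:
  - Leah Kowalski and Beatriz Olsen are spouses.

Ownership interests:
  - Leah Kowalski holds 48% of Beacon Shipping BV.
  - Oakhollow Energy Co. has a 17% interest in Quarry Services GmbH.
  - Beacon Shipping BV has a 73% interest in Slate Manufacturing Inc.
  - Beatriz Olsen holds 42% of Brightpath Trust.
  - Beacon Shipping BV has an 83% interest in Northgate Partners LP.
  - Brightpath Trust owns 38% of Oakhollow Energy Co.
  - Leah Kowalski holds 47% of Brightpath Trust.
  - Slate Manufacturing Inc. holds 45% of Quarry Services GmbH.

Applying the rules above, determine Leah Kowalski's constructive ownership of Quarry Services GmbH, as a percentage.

21.5174%

By spousal attribution (R1), Leah Kowalski is treated as also owning Beatriz Olsen's interest in Brightpath Trust, giving 47% + 42% = 89%.
Chain via Brightpath Trust → Oakhollow Energy Co. (R2): 89% × 38% × 17% = 5.7494% of Quarry Services GmbH.
Chain via Beacon Shipping BV → Slate Manufacturing Inc. (R2): 48% × 73% × 45% = 15.768% of Quarry Services GmbH.
Aggregating (R3): 5.7494% + 15.768% = 21.5174%.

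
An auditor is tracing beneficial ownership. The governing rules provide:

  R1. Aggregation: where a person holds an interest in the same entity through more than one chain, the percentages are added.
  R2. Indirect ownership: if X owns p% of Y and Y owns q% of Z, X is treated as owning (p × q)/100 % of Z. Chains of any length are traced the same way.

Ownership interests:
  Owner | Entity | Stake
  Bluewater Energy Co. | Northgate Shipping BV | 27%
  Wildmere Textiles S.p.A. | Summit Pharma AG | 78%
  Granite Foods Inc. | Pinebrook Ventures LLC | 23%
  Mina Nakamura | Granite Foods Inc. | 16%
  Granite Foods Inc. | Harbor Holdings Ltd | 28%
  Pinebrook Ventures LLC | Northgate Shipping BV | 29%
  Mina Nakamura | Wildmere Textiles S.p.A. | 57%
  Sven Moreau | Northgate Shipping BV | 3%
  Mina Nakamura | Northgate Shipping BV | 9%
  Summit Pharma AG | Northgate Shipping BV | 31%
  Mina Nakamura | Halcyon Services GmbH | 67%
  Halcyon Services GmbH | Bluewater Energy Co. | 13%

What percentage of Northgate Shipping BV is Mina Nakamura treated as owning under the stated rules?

26.2015%

Chain via Wildmere Textiles S.p.A. → Summit Pharma AG (R2): 57% × 78% × 31% = 13.7826% of Northgate Shipping BV.
Chain via Halcyon Services GmbH → Bluewater Energy Co. (R2): 67% × 13% × 27% = 2.3517% of Northgate Shipping BV.
Chain via Granite Foods Inc. → Pinebrook Ventures LLC (R2): 16% × 23% × 29% = 1.0672% of Northgate Shipping BV.
Direct interest in Northgate Shipping BV: 9%.
Aggregating (R1): 13.7826% + 2.3517% + 1.0672% + 9% = 26.2015%.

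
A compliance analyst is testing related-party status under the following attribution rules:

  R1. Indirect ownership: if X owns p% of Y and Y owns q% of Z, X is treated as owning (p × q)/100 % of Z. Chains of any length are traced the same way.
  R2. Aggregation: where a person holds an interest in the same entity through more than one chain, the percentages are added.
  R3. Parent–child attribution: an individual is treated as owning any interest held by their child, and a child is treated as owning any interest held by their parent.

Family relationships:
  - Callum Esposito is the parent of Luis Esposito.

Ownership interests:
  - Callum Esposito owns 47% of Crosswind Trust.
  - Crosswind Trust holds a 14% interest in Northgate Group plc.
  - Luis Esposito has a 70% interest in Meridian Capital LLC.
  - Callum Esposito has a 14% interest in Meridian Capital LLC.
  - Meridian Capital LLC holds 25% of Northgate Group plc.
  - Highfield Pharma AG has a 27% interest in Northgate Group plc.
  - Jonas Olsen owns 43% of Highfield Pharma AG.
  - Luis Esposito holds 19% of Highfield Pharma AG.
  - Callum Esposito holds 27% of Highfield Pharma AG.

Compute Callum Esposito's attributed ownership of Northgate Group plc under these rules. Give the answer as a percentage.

40%

By parent–child attribution (R3), Callum Esposito is treated as also owning Luis Esposito's interest in Highfield Pharma AG, giving 27% + 19% = 46%.
By parent–child attribution (R3), Callum Esposito is treated as also owning Luis Esposito's interest in Meridian Capital LLC, giving 14% + 70% = 84%.
Chain via Highfield Pharma AG (R1): 46% × 27% = 12.42% of Northgate Group plc.
Chain via Meridian Capital LLC (R1): 84% × 25% = 21% of Northgate Group plc.
Chain via Crosswind Trust (R1): 47% × 14% = 6.58% of Northgate Group plc.
Aggregating (R2): 12.42% + 21% + 6.58% = 40%.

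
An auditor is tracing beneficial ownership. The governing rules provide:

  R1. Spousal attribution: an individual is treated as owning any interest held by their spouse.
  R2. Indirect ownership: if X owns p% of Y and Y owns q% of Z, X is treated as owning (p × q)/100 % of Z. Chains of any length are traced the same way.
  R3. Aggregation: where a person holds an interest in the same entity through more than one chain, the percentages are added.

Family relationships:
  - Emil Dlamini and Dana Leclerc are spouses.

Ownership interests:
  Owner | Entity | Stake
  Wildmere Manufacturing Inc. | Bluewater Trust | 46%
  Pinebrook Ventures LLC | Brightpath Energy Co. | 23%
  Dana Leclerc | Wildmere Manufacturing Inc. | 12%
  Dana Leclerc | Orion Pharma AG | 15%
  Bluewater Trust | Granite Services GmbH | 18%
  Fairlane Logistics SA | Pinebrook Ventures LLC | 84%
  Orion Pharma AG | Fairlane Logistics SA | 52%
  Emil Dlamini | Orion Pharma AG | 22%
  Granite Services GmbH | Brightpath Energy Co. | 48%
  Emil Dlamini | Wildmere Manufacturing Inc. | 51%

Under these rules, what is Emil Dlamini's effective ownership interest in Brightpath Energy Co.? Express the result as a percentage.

By spousal attribution (R1), Emil Dlamini is treated as also owning Dana Leclerc's interest in Wildmere Manufacturing Inc, giving 51% + 12% = 63%.
By spousal attribution (R1), Emil Dlamini is treated as also owning Dana Leclerc's interest in Orion Pharma AG, giving 22% + 15% = 37%.
Chain via Wildmere Manufacturing Inc. → Bluewater Trust → Granite Services GmbH (R2): 63% × 46% × 18% × 48% = 2.503872% of Brightpath Energy Co.
Chain via Orion Pharma AG → Fairlane Logistics SA → Pinebrook Ventures LLC (R2): 37% × 52% × 84% × 23% = 3.717168% of Brightpath Energy Co.
Aggregating (R3): 2.503872% + 3.717168% = 6.22104%.

6.22104%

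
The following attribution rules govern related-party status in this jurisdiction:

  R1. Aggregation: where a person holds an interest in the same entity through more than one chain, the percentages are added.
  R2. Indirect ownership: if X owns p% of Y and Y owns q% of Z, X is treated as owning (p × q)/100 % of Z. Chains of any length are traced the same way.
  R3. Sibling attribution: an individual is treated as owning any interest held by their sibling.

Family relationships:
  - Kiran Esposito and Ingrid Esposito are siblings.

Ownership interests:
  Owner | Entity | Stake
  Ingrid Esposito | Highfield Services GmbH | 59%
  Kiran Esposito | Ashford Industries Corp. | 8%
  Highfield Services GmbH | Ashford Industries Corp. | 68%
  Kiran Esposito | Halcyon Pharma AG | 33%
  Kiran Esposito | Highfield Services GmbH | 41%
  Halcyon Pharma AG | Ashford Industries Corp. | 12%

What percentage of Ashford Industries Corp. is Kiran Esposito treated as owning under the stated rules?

By sibling attribution (R3), Kiran Esposito is treated as also owning Ingrid Esposito's interest in Highfield Services GmbH, giving 41% + 59% = 100%.
Chain via Halcyon Pharma AG (R2): 33% × 12% = 3.96% of Ashford Industries Corp.
Chain via Highfield Services GmbH (R2): 100% × 68% = 68% of Ashford Industries Corp.
Direct interest in Ashford Industries Corp: 8%.
Aggregating (R1): 3.96% + 68% + 8% = 79.96%.

79.96%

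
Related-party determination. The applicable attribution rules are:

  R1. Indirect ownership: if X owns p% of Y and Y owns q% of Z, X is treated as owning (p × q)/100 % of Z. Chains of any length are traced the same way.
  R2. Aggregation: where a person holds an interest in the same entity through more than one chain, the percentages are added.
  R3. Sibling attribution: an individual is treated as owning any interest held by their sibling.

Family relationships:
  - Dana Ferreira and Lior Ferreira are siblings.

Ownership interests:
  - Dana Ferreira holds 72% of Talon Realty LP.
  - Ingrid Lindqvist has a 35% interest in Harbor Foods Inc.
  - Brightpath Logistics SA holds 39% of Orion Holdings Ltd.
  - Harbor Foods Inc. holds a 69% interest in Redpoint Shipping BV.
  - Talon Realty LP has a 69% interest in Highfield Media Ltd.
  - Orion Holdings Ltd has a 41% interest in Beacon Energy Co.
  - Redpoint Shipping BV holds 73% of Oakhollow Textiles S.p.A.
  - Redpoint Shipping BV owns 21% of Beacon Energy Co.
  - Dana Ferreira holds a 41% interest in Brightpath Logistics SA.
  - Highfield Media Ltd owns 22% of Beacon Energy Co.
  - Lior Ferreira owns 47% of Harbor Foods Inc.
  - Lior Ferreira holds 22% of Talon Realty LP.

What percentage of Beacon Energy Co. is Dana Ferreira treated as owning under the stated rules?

By sibling attribution (R3), Dana Ferreira is treated as also owning Lior Ferreira's interest in Talon Realty LP, giving 72% + 22% = 94%.
By sibling attribution (R3), Dana Ferreira is treated as owning Lior Ferreira's 47% interest in Harbor Foods Inc.
Chain via Talon Realty LP → Highfield Media Ltd (R1): 94% × 69% × 22% = 14.2692% of Beacon Energy Co.
Chain via Brightpath Logistics SA → Orion Holdings Ltd (R1): 41% × 39% × 41% = 6.5559% of Beacon Energy Co.
Chain via Harbor Foods Inc. → Redpoint Shipping BV (R1): 47% × 69% × 21% = 6.8103% of Beacon Energy Co.
Aggregating (R2): 14.2692% + 6.5559% + 6.8103% = 27.6354%.

27.6354%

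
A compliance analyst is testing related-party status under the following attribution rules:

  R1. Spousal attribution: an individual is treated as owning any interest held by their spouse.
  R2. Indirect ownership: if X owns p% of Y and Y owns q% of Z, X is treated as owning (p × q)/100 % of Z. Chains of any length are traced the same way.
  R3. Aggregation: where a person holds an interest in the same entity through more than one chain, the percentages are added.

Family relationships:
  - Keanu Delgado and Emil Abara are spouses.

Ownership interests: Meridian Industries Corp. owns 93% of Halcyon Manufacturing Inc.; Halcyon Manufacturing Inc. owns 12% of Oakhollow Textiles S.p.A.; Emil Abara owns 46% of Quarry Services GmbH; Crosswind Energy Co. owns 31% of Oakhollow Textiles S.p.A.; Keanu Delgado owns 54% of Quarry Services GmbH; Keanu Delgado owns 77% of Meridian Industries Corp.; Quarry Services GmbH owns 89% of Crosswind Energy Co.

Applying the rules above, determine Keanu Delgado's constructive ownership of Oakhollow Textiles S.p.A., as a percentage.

36.1832%

By spousal attribution (R1), Keanu Delgado is treated as also owning Emil Abara's interest in Quarry Services GmbH, giving 54% + 46% = 100%.
Chain via Meridian Industries Corp. → Halcyon Manufacturing Inc. (R2): 77% × 93% × 12% = 8.5932% of Oakhollow Textiles S.p.A.
Chain via Quarry Services GmbH → Crosswind Energy Co. (R2): 100% × 89% × 31% = 27.59% of Oakhollow Textiles S.p.A.
Aggregating (R3): 8.5932% + 27.59% = 36.1832%.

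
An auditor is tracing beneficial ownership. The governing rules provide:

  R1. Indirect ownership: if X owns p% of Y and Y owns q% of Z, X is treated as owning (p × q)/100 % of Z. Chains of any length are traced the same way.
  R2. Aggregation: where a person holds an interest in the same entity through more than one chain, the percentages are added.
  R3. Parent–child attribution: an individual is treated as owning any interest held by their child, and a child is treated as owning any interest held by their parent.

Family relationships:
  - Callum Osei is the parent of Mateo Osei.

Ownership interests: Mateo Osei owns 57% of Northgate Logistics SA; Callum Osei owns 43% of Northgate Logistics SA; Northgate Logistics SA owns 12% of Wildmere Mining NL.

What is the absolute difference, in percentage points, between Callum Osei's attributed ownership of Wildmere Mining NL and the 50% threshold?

By parent–child attribution (R3), Callum Osei is treated as also owning Mateo Osei's interest in Northgate Logistics SA, giving 43% + 57% = 100%.
Chain via Northgate Logistics SA (R1): 100% × 12% = 12% of Wildmere Mining NL.
12% falls short of the 50% threshold by 38 percentage points.

38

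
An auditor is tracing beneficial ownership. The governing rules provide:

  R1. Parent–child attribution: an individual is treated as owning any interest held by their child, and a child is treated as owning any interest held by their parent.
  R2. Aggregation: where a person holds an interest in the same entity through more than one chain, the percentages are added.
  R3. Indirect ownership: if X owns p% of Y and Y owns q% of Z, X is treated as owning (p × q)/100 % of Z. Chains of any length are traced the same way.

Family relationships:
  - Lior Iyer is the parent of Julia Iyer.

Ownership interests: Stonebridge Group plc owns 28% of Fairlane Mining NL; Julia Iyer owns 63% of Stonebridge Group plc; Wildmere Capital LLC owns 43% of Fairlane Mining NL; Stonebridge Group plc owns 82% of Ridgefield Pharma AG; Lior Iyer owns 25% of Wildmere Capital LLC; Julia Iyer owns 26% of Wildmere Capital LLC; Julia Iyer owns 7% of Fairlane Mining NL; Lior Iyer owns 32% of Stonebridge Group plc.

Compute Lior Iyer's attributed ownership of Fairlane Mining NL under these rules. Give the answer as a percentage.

By parent–child attribution (R1), Lior Iyer is treated as also owning Julia Iyer's interest in Stonebridge Group plc, giving 32% + 63% = 95%.
By parent–child attribution (R1), Lior Iyer is treated as also owning Julia Iyer's interest in Wildmere Capital LLC, giving 25% + 26% = 51%.
By parent–child attribution (R1), Lior Iyer is treated as owning Julia Iyer's 7% interest in Fairlane Mining NL.
Chain via Stonebridge Group plc (R3): 95% × 28% = 26.6% of Fairlane Mining NL.
Chain via Wildmere Capital LLC (R3): 51% × 43% = 21.93% of Fairlane Mining NL.
Direct interest in Fairlane Mining NL: 7%.
Aggregating (R2): 26.6% + 21.93% + 7% = 55.53%.

55.53%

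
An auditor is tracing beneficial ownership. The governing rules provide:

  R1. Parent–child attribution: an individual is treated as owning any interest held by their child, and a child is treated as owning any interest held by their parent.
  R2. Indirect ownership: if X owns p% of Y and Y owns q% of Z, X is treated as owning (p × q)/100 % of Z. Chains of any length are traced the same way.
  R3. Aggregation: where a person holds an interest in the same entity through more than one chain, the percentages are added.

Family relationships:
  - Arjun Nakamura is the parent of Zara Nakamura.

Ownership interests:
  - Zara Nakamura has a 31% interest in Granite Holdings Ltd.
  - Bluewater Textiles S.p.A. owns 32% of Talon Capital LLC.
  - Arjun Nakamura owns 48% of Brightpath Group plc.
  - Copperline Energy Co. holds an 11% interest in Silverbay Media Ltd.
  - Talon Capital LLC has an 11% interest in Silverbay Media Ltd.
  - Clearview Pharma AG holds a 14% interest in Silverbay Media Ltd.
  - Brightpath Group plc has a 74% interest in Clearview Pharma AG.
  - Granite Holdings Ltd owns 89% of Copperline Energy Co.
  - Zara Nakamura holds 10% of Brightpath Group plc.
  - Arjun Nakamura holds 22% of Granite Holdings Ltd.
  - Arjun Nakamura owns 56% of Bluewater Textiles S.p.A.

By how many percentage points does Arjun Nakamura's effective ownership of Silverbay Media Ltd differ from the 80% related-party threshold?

66.8313

By parent–child attribution (R1), Arjun Nakamura is treated as also owning Zara Nakamura's interest in Granite Holdings Ltd, giving 22% + 31% = 53%.
By parent–child attribution (R1), Arjun Nakamura is treated as also owning Zara Nakamura's interest in Brightpath Group plc, giving 48% + 10% = 58%.
Chain via Granite Holdings Ltd → Copperline Energy Co. (R2): 53% × 89% × 11% = 5.1887% of Silverbay Media Ltd.
Chain via Bluewater Textiles S.p.A. → Talon Capital LLC (R2): 56% × 32% × 11% = 1.9712% of Silverbay Media Ltd.
Chain via Brightpath Group plc → Clearview Pharma AG (R2): 58% × 74% × 14% = 6.0088% of Silverbay Media Ltd.
Aggregating (R3): 5.1887% + 1.9712% + 6.0088% = 13.1687%.
13.1687% falls short of the 80% threshold by 66.8313 percentage points.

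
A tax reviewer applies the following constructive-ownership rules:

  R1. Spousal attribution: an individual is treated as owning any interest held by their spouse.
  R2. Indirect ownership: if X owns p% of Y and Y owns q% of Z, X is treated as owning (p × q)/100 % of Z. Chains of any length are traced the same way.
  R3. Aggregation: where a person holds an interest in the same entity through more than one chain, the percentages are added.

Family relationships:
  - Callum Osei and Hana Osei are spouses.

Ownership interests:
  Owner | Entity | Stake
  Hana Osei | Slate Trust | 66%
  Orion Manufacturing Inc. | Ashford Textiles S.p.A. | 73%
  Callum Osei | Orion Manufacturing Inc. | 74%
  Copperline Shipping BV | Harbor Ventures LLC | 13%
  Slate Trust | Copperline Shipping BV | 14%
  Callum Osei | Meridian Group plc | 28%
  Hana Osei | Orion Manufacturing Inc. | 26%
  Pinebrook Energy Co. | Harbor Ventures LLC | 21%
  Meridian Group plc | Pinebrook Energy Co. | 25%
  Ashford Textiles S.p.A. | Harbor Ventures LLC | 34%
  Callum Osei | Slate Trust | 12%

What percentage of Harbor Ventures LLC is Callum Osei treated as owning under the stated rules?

27.7096%

By spousal attribution (R1), Callum Osei is treated as also owning Hana Osei's interest in Slate Trust, giving 12% + 66% = 78%.
By spousal attribution (R1), Callum Osei is treated as also owning Hana Osei's interest in Orion Manufacturing Inc, giving 74% + 26% = 100%.
Chain via Slate Trust → Copperline Shipping BV (R2): 78% × 14% × 13% = 1.4196% of Harbor Ventures LLC.
Chain via Meridian Group plc → Pinebrook Energy Co. (R2): 28% × 25% × 21% = 1.47% of Harbor Ventures LLC.
Chain via Orion Manufacturing Inc. → Ashford Textiles S.p.A. (R2): 100% × 73% × 34% = 24.82% of Harbor Ventures LLC.
Aggregating (R3): 1.4196% + 1.47% + 24.82% = 27.7096%.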